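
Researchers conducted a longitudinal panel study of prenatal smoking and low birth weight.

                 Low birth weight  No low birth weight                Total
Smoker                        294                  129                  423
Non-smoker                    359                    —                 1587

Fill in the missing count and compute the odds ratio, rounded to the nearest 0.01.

7.80

The missing cell is in the unexposed row: 1587 − 359 = 1228.
So a = 294, b = 129, c = 359, d = 1228.
OR = (a·d)/(b·c) = (294 × 1228) / (129 × 359) = 361032 / 46311 = 7.79582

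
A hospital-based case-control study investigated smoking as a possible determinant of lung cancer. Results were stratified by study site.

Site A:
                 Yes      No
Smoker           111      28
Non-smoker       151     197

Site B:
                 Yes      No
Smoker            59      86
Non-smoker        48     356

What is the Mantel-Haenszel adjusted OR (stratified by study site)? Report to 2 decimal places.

5.13

OR_MH = Σ(aᵢdᵢ/nᵢ) / Σ(bᵢcᵢ/nᵢ), where nᵢ is the stratum total.
Stratum 1 (Site A): n = 487; a·d/n = 111·197/487 = 44.9014; b·c/n = 28·151/487 = 8.6817
Stratum 2 (Site B): n = 549; a·d/n = 59·356/549 = 38.2587; b·c/n = 86·48/549 = 7.5191
OR_MH = (44.9014 + 38.2587) / (8.6817 + 7.5191) = 83.1601 / 16.2009 = 5.13307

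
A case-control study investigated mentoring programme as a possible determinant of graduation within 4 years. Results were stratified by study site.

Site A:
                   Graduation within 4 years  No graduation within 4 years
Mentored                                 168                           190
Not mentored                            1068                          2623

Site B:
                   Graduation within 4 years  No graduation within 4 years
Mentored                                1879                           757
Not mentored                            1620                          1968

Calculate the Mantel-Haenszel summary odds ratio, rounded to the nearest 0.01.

OR_MH = Σ(aᵢdᵢ/nᵢ) / Σ(bᵢcᵢ/nᵢ), where nᵢ is the stratum total.
Stratum 1 (Site A): n = 4049; a·d/n = 168·2623/4049 = 108.8328; b·c/n = 190·1068/4049 = 50.1161
Stratum 2 (Site B): n = 6224; a·d/n = 1879·1968/6224 = 594.1311; b·c/n = 757·1620/6224 = 197.0341
OR_MH = (108.8328 + 594.1311) / (50.1161 + 197.0341) = 702.9639 / 247.1501 = 2.84428

2.84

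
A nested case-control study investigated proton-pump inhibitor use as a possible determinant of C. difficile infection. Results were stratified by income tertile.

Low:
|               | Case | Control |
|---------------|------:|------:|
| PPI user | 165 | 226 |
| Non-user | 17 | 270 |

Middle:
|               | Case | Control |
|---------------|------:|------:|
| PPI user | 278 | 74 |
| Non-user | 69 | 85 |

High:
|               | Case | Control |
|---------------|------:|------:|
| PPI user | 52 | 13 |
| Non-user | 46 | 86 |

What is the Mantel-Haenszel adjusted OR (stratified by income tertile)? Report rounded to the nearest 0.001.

7.189

OR_MH = Σ(aᵢdᵢ/nᵢ) / Σ(bᵢcᵢ/nᵢ), where nᵢ is the stratum total.
Stratum 1 (Low): n = 678; a·d/n = 165·270/678 = 65.7080; b·c/n = 226·17/678 = 5.6667
Stratum 2 (Middle): n = 506; a·d/n = 278·85/506 = 46.6996; b·c/n = 74·69/506 = 10.0909
Stratum 3 (High): n = 197; a·d/n = 52·86/197 = 22.7005; b·c/n = 13·46/197 = 3.0355
OR_MH = (65.7080 + 46.6996 + 22.7005) / (5.6667 + 10.0909 + 3.0355) = 135.1081 / 18.7931 = 7.18924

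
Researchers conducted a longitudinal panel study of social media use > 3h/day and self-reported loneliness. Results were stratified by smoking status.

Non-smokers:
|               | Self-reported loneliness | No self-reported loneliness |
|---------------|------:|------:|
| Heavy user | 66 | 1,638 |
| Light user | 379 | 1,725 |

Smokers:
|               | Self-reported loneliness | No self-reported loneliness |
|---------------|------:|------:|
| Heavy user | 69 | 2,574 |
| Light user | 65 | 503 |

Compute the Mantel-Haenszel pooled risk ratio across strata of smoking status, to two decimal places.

RR_MH = Σ(aᵢ·n₀ᵢ/nᵢ) / Σ(cᵢ·n₁ᵢ/nᵢ), with n₁ᵢ = aᵢ+bᵢ (exposed), n₀ᵢ = cᵢ+dᵢ (unexposed), nᵢ = n₁ᵢ+n₀ᵢ.
Stratum 1 (Non-smokers): n₁ = 1704, n₀ = 2104, n = 3808; a·n₀/n = 66·2104/3808 = 36.4664; c·n₁/n = 379·1704/3808 = 169.5945
Stratum 2 (Smokers): n₁ = 2643, n₀ = 568, n = 3211; a·n₀/n = 69·568/3211 = 12.2055; c·n₁/n = 65·2643/3211 = 53.5020
RR_MH = (36.4664 + 12.2055) / (169.5945 + 53.5020) = 48.6719 / 223.0966 = 0.21817

0.22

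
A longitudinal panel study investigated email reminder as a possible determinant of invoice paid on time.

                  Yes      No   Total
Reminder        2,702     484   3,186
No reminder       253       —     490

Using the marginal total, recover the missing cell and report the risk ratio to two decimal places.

1.64

The missing cell is in the unexposed row: 490 − 253 = 237.
So a = 2702, b = 484, c = 253, d = 237.
RR = [a/(a+b)] / [c/(c+d)] = (2702/3186) / (253/490) = 0.84809/0.51633 = 1.64254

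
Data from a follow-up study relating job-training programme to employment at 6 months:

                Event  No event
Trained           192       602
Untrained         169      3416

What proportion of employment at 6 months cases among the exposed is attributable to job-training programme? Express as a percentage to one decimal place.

Cells: a = 192, b = 602, c = 169, d = 3416.
Risk in exposed = 192/794 = 0.24181; risk in unexposed = 169/3585 = 0.04714.
RR = 0.24181/0.04714 = 5.12960
AR% = (RR − 1)/RR × 100 = (5.12960 − 1)/5.12960 × 100 = 80.5053%

80.5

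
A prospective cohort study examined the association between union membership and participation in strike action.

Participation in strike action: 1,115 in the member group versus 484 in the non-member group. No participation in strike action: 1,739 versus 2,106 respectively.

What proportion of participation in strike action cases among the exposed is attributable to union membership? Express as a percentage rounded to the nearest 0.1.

52.2

From the description: a = 1115, b = 1739, c = 484, d = 2106.
Risk in exposed = 1115/2854 = 0.39068; risk in unexposed = 484/2590 = 0.18687.
RR = 0.39068/0.18687 = 2.09062
AR% = (RR − 1)/RR × 100 = (2.09062 − 1)/2.09062 × 100 = 52.1673%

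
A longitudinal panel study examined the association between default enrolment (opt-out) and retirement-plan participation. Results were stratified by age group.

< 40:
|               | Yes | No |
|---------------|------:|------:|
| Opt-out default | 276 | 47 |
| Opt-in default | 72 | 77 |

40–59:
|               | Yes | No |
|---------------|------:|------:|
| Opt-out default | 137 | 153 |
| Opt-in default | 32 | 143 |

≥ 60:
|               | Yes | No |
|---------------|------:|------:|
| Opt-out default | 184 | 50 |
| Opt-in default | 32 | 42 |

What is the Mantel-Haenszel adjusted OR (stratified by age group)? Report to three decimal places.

OR_MH = Σ(aᵢdᵢ/nᵢ) / Σ(bᵢcᵢ/nᵢ), where nᵢ is the stratum total.
Stratum 1 (< 40): n = 472; a·d/n = 276·77/472 = 45.0254; b·c/n = 47·72/472 = 7.1695
Stratum 2 (40–59): n = 465; a·d/n = 137·143/465 = 42.1312; b·c/n = 153·32/465 = 10.5290
Stratum 3 (≥ 60): n = 308; a·d/n = 184·42/308 = 25.0909; b·c/n = 50·32/308 = 5.1948
OR_MH = (45.0254 + 42.1312 + 25.0909) / (7.1695 + 10.5290 + 5.1948) = 112.2475 / 22.8933 = 4.90307

4.903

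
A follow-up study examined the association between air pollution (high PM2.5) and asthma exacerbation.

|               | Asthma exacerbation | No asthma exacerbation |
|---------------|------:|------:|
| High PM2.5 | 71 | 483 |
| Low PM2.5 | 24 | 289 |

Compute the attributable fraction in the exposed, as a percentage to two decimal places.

40.17

Cells: a = 71, b = 483, c = 24, d = 289.
Risk in exposed = 71/554 = 0.12816; risk in unexposed = 24/313 = 0.07668.
RR = 0.12816/0.07668 = 1.67140
AR% = (RR − 1)/RR × 100 = (1.67140 − 1)/1.67140 × 100 = 40.1701%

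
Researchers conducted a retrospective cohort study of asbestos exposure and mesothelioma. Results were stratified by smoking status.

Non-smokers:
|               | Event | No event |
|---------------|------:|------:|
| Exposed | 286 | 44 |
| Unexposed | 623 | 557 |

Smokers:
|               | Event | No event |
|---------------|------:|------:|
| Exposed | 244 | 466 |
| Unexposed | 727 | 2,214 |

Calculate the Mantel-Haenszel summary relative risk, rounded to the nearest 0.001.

1.514

RR_MH = Σ(aᵢ·n₀ᵢ/nᵢ) / Σ(cᵢ·n₁ᵢ/nᵢ), with n₁ᵢ = aᵢ+bᵢ (exposed), n₀ᵢ = cᵢ+dᵢ (unexposed), nᵢ = n₁ᵢ+n₀ᵢ.
Stratum 1 (Non-smokers): n₁ = 330, n₀ = 1180, n = 1510; a·n₀/n = 286·1180/1510 = 223.4967; c·n₁/n = 623·330/1510 = 136.1523
Stratum 2 (Smokers): n₁ = 710, n₀ = 2941, n = 3651; a·n₀/n = 244·2941/3651 = 196.5500; c·n₁/n = 727·710/3651 = 141.3777
RR_MH = (223.4967 + 196.5500) / (136.1523 + 141.3777) = 420.0467 / 277.5300 = 1.51352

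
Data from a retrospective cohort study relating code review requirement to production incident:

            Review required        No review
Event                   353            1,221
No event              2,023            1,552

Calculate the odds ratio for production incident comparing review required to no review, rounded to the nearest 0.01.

Reading the table with exposure as columns: a = 353 (Review required, case), b = 2023 (Review required, non-case), c = 1221 (No review, case), d = 1552.
OR = (a·d)/(b·c) = (353 × 1552) / (2023 × 1221) = 547856 / 2470083 = 0.22180
Exposure is associated with lower odds of production incident (OR = 0.22 < 1).

0.22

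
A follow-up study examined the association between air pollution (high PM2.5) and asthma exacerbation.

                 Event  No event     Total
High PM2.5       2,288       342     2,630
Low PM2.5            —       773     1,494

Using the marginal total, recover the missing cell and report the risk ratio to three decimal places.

The missing cell is in the unexposed row: 1494 − 773 = 721.
So a = 2288, b = 342, c = 721, d = 773.
RR = [a/(a+b)] / [c/(c+d)] = (2288/2630) / (721/1494) = 0.86996/0.48260 = 1.80267

1.803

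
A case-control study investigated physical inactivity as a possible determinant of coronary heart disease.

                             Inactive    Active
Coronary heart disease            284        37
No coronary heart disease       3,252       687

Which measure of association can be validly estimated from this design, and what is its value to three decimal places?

1.622

Reading the table with exposure as columns: a = 284 (Inactive, case), b = 3252 (Inactive, non-case), c = 37 (Active, case), d = 687.
This is a case-control study: participants were sampled on outcome status, so risks in the source population cannot be estimated directly — relative risk is not valid here. The odds ratio is the appropriate measure.
OR = (a·d)/(b·c) = (284 × 687) / (3252 × 37) = 195108 / 120324 = 1.62152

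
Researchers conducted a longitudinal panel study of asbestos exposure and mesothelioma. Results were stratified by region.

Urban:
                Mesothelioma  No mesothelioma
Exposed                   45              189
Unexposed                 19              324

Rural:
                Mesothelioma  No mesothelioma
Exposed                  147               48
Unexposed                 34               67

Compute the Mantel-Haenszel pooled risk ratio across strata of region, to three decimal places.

RR_MH = Σ(aᵢ·n₀ᵢ/nᵢ) / Σ(cᵢ·n₁ᵢ/nᵢ), with n₁ᵢ = aᵢ+bᵢ (exposed), n₀ᵢ = cᵢ+dᵢ (unexposed), nᵢ = n₁ᵢ+n₀ᵢ.
Stratum 1 (Urban): n₁ = 234, n₀ = 343, n = 577; a·n₀/n = 45·343/577 = 26.7504; c·n₁/n = 19·234/577 = 7.7054
Stratum 2 (Rural): n₁ = 195, n₀ = 101, n = 296; a·n₀/n = 147·101/296 = 50.1588; c·n₁/n = 34·195/296 = 22.3986
RR_MH = (26.7504 + 50.1588) / (7.7054 + 22.3986) = 76.9092 / 30.1040 = 2.55478

2.555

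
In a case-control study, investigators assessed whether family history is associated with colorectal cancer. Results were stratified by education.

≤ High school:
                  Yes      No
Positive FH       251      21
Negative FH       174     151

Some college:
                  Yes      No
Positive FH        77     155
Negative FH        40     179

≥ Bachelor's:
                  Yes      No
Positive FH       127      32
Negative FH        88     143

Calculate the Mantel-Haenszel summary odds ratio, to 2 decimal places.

OR_MH = Σ(aᵢdᵢ/nᵢ) / Σ(bᵢcᵢ/nᵢ), where nᵢ is the stratum total.
Stratum 1 (≤ High school): n = 597; a·d/n = 251·151/597 = 63.4858; b·c/n = 21·174/597 = 6.1206
Stratum 2 (Some college): n = 451; a·d/n = 77·179/451 = 30.5610; b·c/n = 155·40/451 = 13.7472
Stratum 3 (≥ Bachelor's): n = 390; a·d/n = 127·143/390 = 46.5667; b·c/n = 32·88/390 = 7.2205
OR_MH = (63.4858 + 30.5610 + 46.5667) / (6.1206 + 13.7472 + 7.2205) = 140.6134 / 27.0883 = 5.19092

5.19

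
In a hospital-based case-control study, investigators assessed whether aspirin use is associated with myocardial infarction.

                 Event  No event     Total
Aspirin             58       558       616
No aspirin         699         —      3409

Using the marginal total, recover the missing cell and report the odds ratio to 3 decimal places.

The missing cell is in the unexposed row: 3409 − 699 = 2710.
So a = 58, b = 558, c = 699, d = 2710.
OR = (a·d)/(b·c) = (58 × 2710) / (558 × 699) = 157180 / 390042 = 0.40298

0.403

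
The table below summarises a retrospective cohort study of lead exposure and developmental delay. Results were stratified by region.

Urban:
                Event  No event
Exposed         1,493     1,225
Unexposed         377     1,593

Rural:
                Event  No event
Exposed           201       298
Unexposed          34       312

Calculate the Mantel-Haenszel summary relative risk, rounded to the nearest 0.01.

RR_MH = Σ(aᵢ·n₀ᵢ/nᵢ) / Σ(cᵢ·n₁ᵢ/nᵢ), with n₁ᵢ = aᵢ+bᵢ (exposed), n₀ᵢ = cᵢ+dᵢ (unexposed), nᵢ = n₁ᵢ+n₀ᵢ.
Stratum 1 (Urban): n₁ = 2718, n₀ = 1970, n = 4688; a·n₀/n = 1493·1970/4688 = 627.3912; c·n₁/n = 377·2718/4688 = 218.5764
Stratum 2 (Rural): n₁ = 499, n₀ = 346, n = 845; a·n₀/n = 201·346/845 = 82.3030; c·n₁/n = 34·499/845 = 20.0781
RR_MH = (627.3912 + 82.3030) / (218.5764 + 20.0781) = 709.6942 / 238.6545 = 2.97373

2.97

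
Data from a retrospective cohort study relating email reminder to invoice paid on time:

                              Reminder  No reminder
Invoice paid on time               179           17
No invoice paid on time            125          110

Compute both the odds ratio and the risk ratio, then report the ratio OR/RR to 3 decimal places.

2.106

Reading the table with exposure as columns: a = 179 (Reminder, case), b = 125 (Reminder, non-case), c = 17 (No reminder, case), d = 110.
OR = (179·110)/(125·17) = 19690/2125 = 9.26588
Risk in exposed = 179/304 = 0.58882; risk in unexposed = 17/127 = 0.13386; RR = 4.39880
OR/RR = 9.26588 / 4.39880 = 2.10646
The outcome is not rare, so the OR lies further from 1 than the RR.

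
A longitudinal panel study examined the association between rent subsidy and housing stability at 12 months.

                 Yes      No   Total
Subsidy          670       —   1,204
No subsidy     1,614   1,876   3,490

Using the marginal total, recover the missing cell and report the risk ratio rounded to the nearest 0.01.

1.20

The missing cell is in the exposed row: 1204 − 670 = 534.
So a = 670, b = 534, c = 1614, d = 1876.
RR = [a/(a+b)] / [c/(c+d)] = (670/1204) / (1614/3490) = 0.55648/0.46246 = 1.20329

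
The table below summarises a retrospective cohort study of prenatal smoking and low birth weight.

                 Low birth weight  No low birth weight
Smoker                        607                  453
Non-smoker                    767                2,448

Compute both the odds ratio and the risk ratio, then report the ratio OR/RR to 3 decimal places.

Cells: a = 607, b = 453, c = 767, d = 2448.
OR = (607·2448)/(453·767) = 1485936/347451 = 4.27668
Risk in exposed = 607/1060 = 0.57264; risk in unexposed = 767/3215 = 0.23857; RR = 2.40032
OR/RR = 4.27668 / 2.40032 = 1.78171
The outcome is not rare, so the OR lies further from 1 than the RR.

1.782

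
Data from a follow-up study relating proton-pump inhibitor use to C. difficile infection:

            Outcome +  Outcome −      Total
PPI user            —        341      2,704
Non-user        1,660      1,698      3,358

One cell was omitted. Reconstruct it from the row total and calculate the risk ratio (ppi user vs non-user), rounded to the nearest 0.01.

The missing cell is in the exposed row: 2704 − 341 = 2363.
So a = 2363, b = 341, c = 1660, d = 1698.
RR = [a/(a+b)] / [c/(c+d)] = (2363/2704) / (1660/3358) = 0.87389/0.49434 = 1.76779

1.77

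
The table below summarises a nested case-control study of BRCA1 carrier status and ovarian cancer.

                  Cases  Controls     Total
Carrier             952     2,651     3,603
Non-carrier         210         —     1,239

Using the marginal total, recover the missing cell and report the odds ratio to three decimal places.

The missing cell is in the unexposed row: 1239 − 210 = 1029.
So a = 952, b = 2651, c = 210, d = 1029.
OR = (a·d)/(b·c) = (952 × 1029) / (2651 × 210) = 979608 / 556710 = 1.75964

1.760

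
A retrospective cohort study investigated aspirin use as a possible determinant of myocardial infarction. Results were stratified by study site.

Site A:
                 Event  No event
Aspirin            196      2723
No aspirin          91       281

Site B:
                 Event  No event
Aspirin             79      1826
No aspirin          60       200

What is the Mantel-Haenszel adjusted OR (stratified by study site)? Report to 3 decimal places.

0.191

OR_MH = Σ(aᵢdᵢ/nᵢ) / Σ(bᵢcᵢ/nᵢ), where nᵢ is the stratum total.
Stratum 1 (Site A): n = 3291; a·d/n = 196·281/3291 = 16.7353; b·c/n = 2723·91/3291 = 75.2941
Stratum 2 (Site B): n = 2165; a·d/n = 79·200/2165 = 7.2979; b·c/n = 1826·60/2165 = 50.6051
OR_MH = (16.7353 + 7.2979) / (75.2941 + 50.6051) = 24.0333 / 125.8992 = 0.19089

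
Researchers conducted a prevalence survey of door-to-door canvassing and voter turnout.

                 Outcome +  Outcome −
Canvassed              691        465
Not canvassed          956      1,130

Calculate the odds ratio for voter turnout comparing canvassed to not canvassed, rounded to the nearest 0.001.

1.756

Cells: a = 691, b = 465, c = 956, d = 1130.
OR = (a·d)/(b·c) = (691 × 1130) / (465 × 956) = 780830 / 444540 = 1.75649
The odds of voter turnout are about 1.76 times as high in the canvassed group.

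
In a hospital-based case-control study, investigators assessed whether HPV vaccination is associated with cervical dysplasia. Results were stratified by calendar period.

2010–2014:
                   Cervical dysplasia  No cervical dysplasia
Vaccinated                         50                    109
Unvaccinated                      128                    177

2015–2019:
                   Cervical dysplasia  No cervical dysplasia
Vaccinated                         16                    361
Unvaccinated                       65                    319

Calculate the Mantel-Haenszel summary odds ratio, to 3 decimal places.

OR_MH = Σ(aᵢdᵢ/nᵢ) / Σ(bᵢcᵢ/nᵢ), where nᵢ is the stratum total.
Stratum 1 (2010–2014): n = 464; a·d/n = 50·177/464 = 19.0733; b·c/n = 109·128/464 = 30.0690
Stratum 2 (2015–2019): n = 761; a·d/n = 16·319/761 = 6.7070; b·c/n = 361·65/761 = 30.8344
OR_MH = (19.0733 + 6.7070) / (30.0690 + 30.8344) = 25.7802 / 60.9034 = 0.42330

0.423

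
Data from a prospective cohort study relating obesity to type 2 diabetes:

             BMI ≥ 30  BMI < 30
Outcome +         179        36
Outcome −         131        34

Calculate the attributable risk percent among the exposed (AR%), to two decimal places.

Reading the table with exposure as columns: a = 179 (BMI ≥ 30, case), b = 131 (BMI ≥ 30, non-case), c = 36 (BMI < 30, case), d = 34.
Risk in exposed = 179/310 = 0.57742; risk in unexposed = 36/70 = 0.51429.
RR = 0.57742/0.51429 = 1.12276
AR% = (RR − 1)/RR × 100 = (1.12276 − 1)/1.12276 × 100 = 10.9338%

10.93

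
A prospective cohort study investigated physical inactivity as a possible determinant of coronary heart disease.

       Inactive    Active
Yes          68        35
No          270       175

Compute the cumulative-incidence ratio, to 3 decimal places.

Reading the table with exposure as columns: a = 68 (Inactive, case), b = 270 (Inactive, non-case), c = 35 (Active, case), d = 175.
Risk in exposed = 68/338 = 0.20118; risk in unexposed = 35/210 = 0.16667.
RR = 0.20118 / 0.16667 = 1.20710
The risk among the exposed is 1.21 times that among the unexposed.

1.207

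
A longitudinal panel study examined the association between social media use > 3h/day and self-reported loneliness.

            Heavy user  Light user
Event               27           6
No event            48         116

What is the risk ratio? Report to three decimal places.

7.320

Reading the table with exposure as columns: a = 27 (Heavy user, case), b = 48 (Heavy user, non-case), c = 6 (Light user, case), d = 116.
Risk in exposed = 27/75 = 0.36000; risk in unexposed = 6/122 = 0.04918.
RR = 0.36000 / 0.04918 = 7.32000
The risk among the exposed is 7.32 times that among the unexposed.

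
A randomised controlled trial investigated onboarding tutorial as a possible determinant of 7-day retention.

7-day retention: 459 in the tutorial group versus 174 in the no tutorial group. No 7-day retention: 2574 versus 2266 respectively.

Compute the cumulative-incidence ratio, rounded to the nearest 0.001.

From the description: a = 459, b = 2574, c = 174, d = 2266.
Risk in exposed = 459/3033 = 0.15134; risk in unexposed = 174/2440 = 0.07131.
RR = 0.15134 / 0.07131 = 2.12217
The risk among the exposed is 2.12 times that among the unexposed.

2.122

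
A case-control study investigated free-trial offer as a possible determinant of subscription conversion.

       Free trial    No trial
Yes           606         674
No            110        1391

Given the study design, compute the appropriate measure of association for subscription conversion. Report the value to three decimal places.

Reading the table with exposure as columns: a = 606 (Free trial, case), b = 110 (Free trial, non-case), c = 674 (No trial, case), d = 1391.
This is a case-control study: participants were sampled on outcome status, so risks in the source population cannot be estimated directly — relative risk is not valid here. The odds ratio is the appropriate measure.
OR = (a·d)/(b·c) = (606 × 1391) / (110 × 674) = 842946 / 74140 = 11.36965

11.370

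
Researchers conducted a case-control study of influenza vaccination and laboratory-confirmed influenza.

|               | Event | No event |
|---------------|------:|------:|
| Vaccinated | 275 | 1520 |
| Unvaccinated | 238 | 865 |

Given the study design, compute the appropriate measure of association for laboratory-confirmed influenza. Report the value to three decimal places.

Cells: a = 275, b = 1520, c = 238, d = 865.
This is a case-control study: participants were sampled on outcome status, so risks in the source population cannot be estimated directly — relative risk is not valid here. The odds ratio is the appropriate measure.
OR = (a·d)/(b·c) = (275 × 865) / (1520 × 238) = 237875 / 361760 = 0.65755

0.658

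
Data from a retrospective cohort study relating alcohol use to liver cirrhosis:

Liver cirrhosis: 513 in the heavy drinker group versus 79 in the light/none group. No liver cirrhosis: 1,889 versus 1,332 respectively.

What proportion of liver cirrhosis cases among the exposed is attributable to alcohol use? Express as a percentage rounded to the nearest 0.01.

From the description: a = 513, b = 1889, c = 79, d = 1332.
Risk in exposed = 513/2402 = 0.21357; risk in unexposed = 79/1411 = 0.05599.
RR = 0.21357/0.05599 = 3.81456
AR% = (RR − 1)/RR × 100 = (3.81456 − 1)/3.81456 × 100 = 73.7846%

73.78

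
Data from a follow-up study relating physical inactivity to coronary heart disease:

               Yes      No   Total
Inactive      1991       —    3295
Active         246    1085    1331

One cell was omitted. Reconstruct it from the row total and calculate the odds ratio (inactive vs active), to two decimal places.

6.73

The missing cell is in the exposed row: 3295 − 1991 = 1304.
So a = 1991, b = 1304, c = 246, d = 1085.
OR = (a·d)/(b·c) = (1991 × 1085) / (1304 × 246) = 2160235 / 320784 = 6.73424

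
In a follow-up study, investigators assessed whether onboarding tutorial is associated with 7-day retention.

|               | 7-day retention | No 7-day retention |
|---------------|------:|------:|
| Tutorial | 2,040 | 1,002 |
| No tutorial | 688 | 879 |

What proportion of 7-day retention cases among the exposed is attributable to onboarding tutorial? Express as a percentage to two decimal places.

34.53

Cells: a = 2040, b = 1002, c = 688, d = 879.
Risk in exposed = 2040/3042 = 0.67061; risk in unexposed = 688/1567 = 0.43906.
RR = 0.67061/0.43906 = 1.52740
AR% = (RR − 1)/RR × 100 = (1.52740 − 1)/1.52740 × 100 = 34.5291%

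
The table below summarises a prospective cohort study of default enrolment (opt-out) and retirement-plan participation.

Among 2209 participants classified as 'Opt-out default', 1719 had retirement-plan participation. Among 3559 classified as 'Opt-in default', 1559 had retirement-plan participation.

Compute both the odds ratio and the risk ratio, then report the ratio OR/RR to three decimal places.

2.533

From the description: a = 1719, b = 490, c = 1559, d = 2000.
OR = (1719·2000)/(490·1559) = 3438000/763910 = 4.50053
Risk in exposed = 1719/2209 = 0.77818; risk in unexposed = 1559/3559 = 0.43804; RR = 1.77649
OR/RR = 4.50053 / 1.77649 = 2.53339
The outcome is not rare, so the OR lies further from 1 than the RR.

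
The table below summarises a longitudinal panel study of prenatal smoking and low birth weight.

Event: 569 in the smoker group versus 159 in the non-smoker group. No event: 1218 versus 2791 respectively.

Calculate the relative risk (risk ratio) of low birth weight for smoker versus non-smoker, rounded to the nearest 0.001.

From the description: a = 569, b = 1218, c = 159, d = 2791.
Risk in exposed = 569/1787 = 0.31841; risk in unexposed = 159/2950 = 0.05390.
RR = 0.31841 / 0.05390 = 5.90762
The risk among the exposed is 5.91 times that among the unexposed.

5.908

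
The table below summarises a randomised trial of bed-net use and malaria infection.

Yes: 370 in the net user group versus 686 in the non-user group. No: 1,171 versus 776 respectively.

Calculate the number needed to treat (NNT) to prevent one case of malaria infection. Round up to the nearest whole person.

5

Risk in treated group = 370/1541 = 0.24010; risk in control = 686/1462 = 0.46922.
Absolute risk reduction = 0.46922 − 0.24010 = 0.22912
NNT = 1 / ARR = 1 / 0.22912 = 4.365 → round up → 5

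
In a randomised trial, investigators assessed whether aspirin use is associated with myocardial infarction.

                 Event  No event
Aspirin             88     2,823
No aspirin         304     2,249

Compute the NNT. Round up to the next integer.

Risk in treated group = 88/2911 = 0.03023; risk in control = 304/2553 = 0.11908.
Absolute risk reduction = 0.11908 − 0.03023 = 0.08885
NNT = 1 / ARR = 1 / 0.08885 = 11.256 → round up → 12

12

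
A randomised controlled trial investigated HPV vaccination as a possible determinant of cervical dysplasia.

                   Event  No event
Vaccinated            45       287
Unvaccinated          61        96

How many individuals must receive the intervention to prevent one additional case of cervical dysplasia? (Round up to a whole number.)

Risk in treated group = 45/332 = 0.13554; risk in control = 61/157 = 0.38854.
Absolute risk reduction = 0.38854 − 0.13554 = 0.25299
NNT = 1 / ARR = 1 / 0.25299 = 3.953 → round up → 4

4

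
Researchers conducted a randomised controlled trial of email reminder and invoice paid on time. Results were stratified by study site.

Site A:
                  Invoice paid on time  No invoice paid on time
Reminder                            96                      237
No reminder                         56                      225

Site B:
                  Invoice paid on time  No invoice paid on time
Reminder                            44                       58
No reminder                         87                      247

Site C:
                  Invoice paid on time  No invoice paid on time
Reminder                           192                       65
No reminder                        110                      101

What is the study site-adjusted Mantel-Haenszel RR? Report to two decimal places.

RR_MH = Σ(aᵢ·n₀ᵢ/nᵢ) / Σ(cᵢ·n₁ᵢ/nᵢ), with n₁ᵢ = aᵢ+bᵢ (exposed), n₀ᵢ = cᵢ+dᵢ (unexposed), nᵢ = n₁ᵢ+n₀ᵢ.
Stratum 1 (Site A): n₁ = 333, n₀ = 281, n = 614; a·n₀/n = 96·281/614 = 43.9349; c·n₁/n = 56·333/614 = 30.3713
Stratum 2 (Site B): n₁ = 102, n₀ = 334, n = 436; a·n₀/n = 44·334/436 = 33.7064; c·n₁/n = 87·102/436 = 20.3532
Stratum 3 (Site C): n₁ = 257, n₀ = 211, n = 468; a·n₀/n = 192·211/468 = 86.5641; c·n₁/n = 110·257/468 = 60.4060
RR_MH = (43.9349 + 33.7064 + 86.5641) / (30.3713 + 20.3532 + 60.4060) = 164.2054 / 111.1305 = 1.47759

1.48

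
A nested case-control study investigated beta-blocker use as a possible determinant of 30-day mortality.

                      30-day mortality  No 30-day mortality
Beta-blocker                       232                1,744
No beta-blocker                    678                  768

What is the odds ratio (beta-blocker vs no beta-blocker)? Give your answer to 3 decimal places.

0.151

Cells: a = 232, b = 1744, c = 678, d = 768.
OR = (a·d)/(b·c) = (232 × 768) / (1744 × 678) = 178176 / 1182432 = 0.15069
Exposure is associated with lower odds of 30-day mortality (OR = 0.15 < 1).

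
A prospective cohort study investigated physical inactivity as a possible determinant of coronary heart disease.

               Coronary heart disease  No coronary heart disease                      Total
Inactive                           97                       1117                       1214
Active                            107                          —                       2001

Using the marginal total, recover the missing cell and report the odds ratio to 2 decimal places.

The missing cell is in the unexposed row: 2001 − 107 = 1894.
So a = 97, b = 1117, c = 107, d = 1894.
OR = (a·d)/(b·c) = (97 × 1894) / (1117 × 107) = 183718 / 119519 = 1.53714

1.54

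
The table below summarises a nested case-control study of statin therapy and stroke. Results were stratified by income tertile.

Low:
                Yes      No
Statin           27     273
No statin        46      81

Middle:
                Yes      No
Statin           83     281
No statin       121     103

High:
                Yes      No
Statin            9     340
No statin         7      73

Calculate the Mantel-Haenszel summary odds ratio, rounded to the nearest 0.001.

OR_MH = Σ(aᵢdᵢ/nᵢ) / Σ(bᵢcᵢ/nᵢ), where nᵢ is the stratum total.
Stratum 1 (Low): n = 427; a·d/n = 27·81/427 = 5.1218; b·c/n = 273·46/427 = 29.4098
Stratum 2 (Middle): n = 588; a·d/n = 83·103/588 = 14.5391; b·c/n = 281·121/588 = 57.8248
Stratum 3 (High): n = 429; a·d/n = 9·73/429 = 1.5315; b·c/n = 340·7/429 = 5.5478
OR_MH = (5.1218 + 14.5391 + 1.5315) / (29.4098 + 57.8248 + 5.5478) = 21.1924 / 92.7825 = 0.22841

0.228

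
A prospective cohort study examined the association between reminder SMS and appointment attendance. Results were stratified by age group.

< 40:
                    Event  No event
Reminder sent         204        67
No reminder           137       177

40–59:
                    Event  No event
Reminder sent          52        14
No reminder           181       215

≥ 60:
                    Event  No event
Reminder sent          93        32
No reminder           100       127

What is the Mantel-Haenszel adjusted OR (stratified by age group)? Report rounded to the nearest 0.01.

3.95

OR_MH = Σ(aᵢdᵢ/nᵢ) / Σ(bᵢcᵢ/nᵢ), where nᵢ is the stratum total.
Stratum 1 (< 40): n = 585; a·d/n = 204·177/585 = 61.7231; b·c/n = 67·137/585 = 15.6906
Stratum 2 (40–59): n = 462; a·d/n = 52·215/462 = 24.1991; b·c/n = 14·181/462 = 5.4848
Stratum 3 (≥ 60): n = 352; a·d/n = 93·127/352 = 33.5540; b·c/n = 32·100/352 = 9.0909
OR_MH = (61.7231 + 24.1991 + 33.5540) / (15.6906 + 5.4848 + 9.0909) = 119.4762 / 30.2664 = 3.94749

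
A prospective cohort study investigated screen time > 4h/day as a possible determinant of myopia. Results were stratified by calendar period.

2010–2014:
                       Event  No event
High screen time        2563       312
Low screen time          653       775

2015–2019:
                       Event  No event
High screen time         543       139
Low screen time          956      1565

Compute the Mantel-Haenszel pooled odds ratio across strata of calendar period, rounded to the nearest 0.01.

8.18

OR_MH = Σ(aᵢdᵢ/nᵢ) / Σ(bᵢcᵢ/nᵢ), where nᵢ is the stratum total.
Stratum 1 (2010–2014): n = 4303; a·d/n = 2563·775/4303 = 461.6140; b·c/n = 312·653/4303 = 47.3474
Stratum 2 (2015–2019): n = 3203; a·d/n = 543·1565/3203 = 265.3122; b·c/n = 139·956/3203 = 41.4874
OR_MH = (461.6140 + 265.3122) / (47.3474 + 41.4874) = 726.9262 / 88.8348 = 8.18290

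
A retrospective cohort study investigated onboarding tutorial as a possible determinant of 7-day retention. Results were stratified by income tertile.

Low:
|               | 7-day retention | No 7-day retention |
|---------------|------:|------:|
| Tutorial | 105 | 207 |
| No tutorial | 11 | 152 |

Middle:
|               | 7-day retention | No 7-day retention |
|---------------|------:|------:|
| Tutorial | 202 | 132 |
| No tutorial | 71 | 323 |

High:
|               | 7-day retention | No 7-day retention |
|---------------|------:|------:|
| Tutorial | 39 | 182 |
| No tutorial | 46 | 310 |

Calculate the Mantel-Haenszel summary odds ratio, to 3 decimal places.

OR_MH = Σ(aᵢdᵢ/nᵢ) / Σ(bᵢcᵢ/nᵢ), where nᵢ is the stratum total.
Stratum 1 (Low): n = 475; a·d/n = 105·152/475 = 33.6000; b·c/n = 207·11/475 = 4.7937
Stratum 2 (Middle): n = 728; a·d/n = 202·323/728 = 89.6236; b·c/n = 132·71/728 = 12.8736
Stratum 3 (High): n = 577; a·d/n = 39·310/577 = 20.9532; b·c/n = 182·46/577 = 14.5095
OR_MH = (33.6000 + 89.6236 + 20.9532) / (4.7937 + 12.8736 + 14.5095) = 144.1768 / 32.1768 = 4.48076

4.481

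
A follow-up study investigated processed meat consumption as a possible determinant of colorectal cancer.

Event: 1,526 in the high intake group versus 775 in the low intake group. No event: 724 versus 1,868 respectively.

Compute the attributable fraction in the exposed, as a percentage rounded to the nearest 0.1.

From the description: a = 1526, b = 724, c = 775, d = 1868.
Risk in exposed = 1526/2250 = 0.67822; risk in unexposed = 775/2643 = 0.29323.
RR = 0.67822/0.29323 = 2.31296
AR% = (RR − 1)/RR × 100 = (2.31296 − 1)/2.31296 × 100 = 56.7653%

56.8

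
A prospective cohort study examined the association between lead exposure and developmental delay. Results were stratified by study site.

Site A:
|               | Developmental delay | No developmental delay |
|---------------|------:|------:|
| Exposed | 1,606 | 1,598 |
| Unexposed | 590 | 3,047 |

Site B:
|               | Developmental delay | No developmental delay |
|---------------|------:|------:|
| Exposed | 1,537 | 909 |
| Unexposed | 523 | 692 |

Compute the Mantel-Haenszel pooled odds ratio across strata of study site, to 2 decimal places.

3.76

OR_MH = Σ(aᵢdᵢ/nᵢ) / Σ(bᵢcᵢ/nᵢ), where nᵢ is the stratum total.
Stratum 1 (Site A): n = 6841; a·d/n = 1606·3047/6841 = 715.3168; b·c/n = 1598·590/6841 = 137.8190
Stratum 2 (Site B): n = 3661; a·d/n = 1537·692/3661 = 290.5228; b·c/n = 909·523/3661 = 129.8571
OR_MH = (715.3168 + 290.5228) / (137.8190 + 129.8571) = 1005.8396 / 267.6762 = 3.75767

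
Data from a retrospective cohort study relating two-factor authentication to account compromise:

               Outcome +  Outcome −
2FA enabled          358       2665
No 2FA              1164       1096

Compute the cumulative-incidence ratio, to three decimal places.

0.230

Cells: a = 358, b = 2665, c = 1164, d = 1096.
Risk in exposed = 358/3023 = 0.11843; risk in unexposed = 1164/2260 = 0.51504.
RR = 0.11843 / 0.51504 = 0.22993
The risk is 77% lower among the exposed than among the unexposed.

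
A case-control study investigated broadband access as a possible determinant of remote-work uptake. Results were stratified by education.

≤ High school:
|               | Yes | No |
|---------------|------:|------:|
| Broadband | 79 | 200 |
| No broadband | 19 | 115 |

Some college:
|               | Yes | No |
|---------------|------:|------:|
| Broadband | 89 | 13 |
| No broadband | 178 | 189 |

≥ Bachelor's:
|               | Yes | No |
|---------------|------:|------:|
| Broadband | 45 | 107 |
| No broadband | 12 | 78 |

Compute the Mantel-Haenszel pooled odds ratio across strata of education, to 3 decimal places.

OR_MH = Σ(aᵢdᵢ/nᵢ) / Σ(bᵢcᵢ/nᵢ), where nᵢ is the stratum total.
Stratum 1 (≤ High school): n = 413; a·d/n = 79·115/413 = 21.9976; b·c/n = 200·19/413 = 9.2010
Stratum 2 (Some college): n = 469; a·d/n = 89·189/469 = 35.8657; b·c/n = 13·178/469 = 4.9339
Stratum 3 (≥ Bachelor's): n = 242; a·d/n = 45·78/242 = 14.5041; b·c/n = 107·12/242 = 5.3058
OR_MH = (21.9976 + 35.8657 + 14.5041) / (9.2010 + 4.9339 + 5.3058) = 72.3674 / 19.4407 = 3.72248

3.722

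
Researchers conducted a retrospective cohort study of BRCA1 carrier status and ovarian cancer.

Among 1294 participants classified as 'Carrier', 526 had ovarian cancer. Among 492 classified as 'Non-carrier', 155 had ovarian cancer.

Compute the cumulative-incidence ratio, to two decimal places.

1.29

From the description: a = 526, b = 768, c = 155, d = 337.
Risk in exposed = 526/1294 = 0.40649; risk in unexposed = 155/492 = 0.31504.
RR = 0.40649 / 0.31504 = 1.29028
The risk among the exposed is 1.29 times that among the unexposed.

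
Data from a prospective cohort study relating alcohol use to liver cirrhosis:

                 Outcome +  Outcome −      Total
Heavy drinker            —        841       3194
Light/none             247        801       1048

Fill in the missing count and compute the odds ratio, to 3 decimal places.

The missing cell is in the exposed row: 3194 − 841 = 2353.
So a = 2353, b = 841, c = 247, d = 801.
OR = (a·d)/(b·c) = (2353 × 801) / (841 × 247) = 1884753 / 207727 = 9.07322

9.073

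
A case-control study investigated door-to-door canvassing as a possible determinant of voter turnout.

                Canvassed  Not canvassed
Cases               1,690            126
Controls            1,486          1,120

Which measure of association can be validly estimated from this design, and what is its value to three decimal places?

10.109

Reading the table with exposure as columns: a = 1690 (Canvassed, case), b = 1486 (Canvassed, non-case), c = 126 (Not canvassed, case), d = 1120.
This is a case-control study: participants were sampled on outcome status, so risks in the source population cannot be estimated directly — relative risk is not valid here. The odds ratio is the appropriate measure.
OR = (a·d)/(b·c) = (1690 × 1120) / (1486 × 126) = 1892800 / 187236 = 10.10917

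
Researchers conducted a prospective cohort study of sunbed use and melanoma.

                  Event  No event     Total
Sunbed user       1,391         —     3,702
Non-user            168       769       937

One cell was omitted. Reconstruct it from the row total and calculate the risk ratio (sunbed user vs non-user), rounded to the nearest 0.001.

2.096

The missing cell is in the exposed row: 3702 − 1391 = 2311.
So a = 1391, b = 2311, c = 168, d = 769.
RR = [a/(a+b)] / [c/(c+d)] = (1391/3702) / (168/937) = 0.37574/0.17930 = 2.09566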